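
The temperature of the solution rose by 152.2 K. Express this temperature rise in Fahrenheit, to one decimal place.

For a temperature interval the offset drops out; only the factor 1.8 applies.
152.2 × 1.8 = 274.0.

274.0°F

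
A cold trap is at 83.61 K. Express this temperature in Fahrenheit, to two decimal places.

-309.17°F

In Celsius: 83.61 - 273.15 = -189.5400°C.
In Fahrenheit: -189.5400 × 1.8 + 32 = -309.17°F.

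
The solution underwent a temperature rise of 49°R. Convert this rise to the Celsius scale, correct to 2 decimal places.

27.22°C

Only the scale ratio 5/9 matters for a change in temperature.
49 × 5/9 = 27.22.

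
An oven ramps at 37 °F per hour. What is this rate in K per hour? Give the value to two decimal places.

Since only a temperature interval is involved, the additive offset between the scales drops out.
A change of 1°F is a change of 5/9 K, so 37 × 5/9 = 20.56.

20.56 K/hour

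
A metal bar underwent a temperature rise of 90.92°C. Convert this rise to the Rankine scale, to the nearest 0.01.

Only the scale ratio 1.8 matters for a change in temperature.
90.92 × 1.8 = 163.66.

163.66°R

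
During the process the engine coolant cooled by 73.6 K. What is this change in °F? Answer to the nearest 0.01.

132.48°F

For a temperature interval the offset drops out; only the factor 1.8 applies.
73.6 × 1.8 = 132.48.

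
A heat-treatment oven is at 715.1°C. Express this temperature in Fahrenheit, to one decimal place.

1319.2°F

In Fahrenheit: 715.1000 × 1.8 + 32 = 1319.2°F.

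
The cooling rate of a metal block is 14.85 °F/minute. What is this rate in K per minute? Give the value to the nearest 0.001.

Since only a temperature interval is involved, the additive offset between the scales drops out.
A change of 1°F is a change of 5/9 K, so 14.85 × 5/9 = 8.250.

8.250 K/minute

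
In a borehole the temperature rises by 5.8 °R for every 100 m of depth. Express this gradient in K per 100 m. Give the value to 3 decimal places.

Since only a temperature interval is involved, the additive offset between the scales drops out.
A change of 1°R is a change of 5/9 K, so 5.8 × 5/9 = 3.222.

3.222 K/100 m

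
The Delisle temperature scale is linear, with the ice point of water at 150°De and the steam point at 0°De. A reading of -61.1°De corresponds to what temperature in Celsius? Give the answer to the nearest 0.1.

140.7°C

Linear interpolation between the fixed points: C = (-61.1 - 150) × 100 / (0 - 150) = 140.7333°C.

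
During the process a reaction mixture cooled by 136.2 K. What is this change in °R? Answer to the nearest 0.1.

245.2°R

An interval of 1 K corresponds to 1.8°R.
136.2 × 1.8 = 245.2.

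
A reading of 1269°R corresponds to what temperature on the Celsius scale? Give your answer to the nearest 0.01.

In Celsius: (1269 - 491.67) × 5/9 = 431.8500°C.

431.85°C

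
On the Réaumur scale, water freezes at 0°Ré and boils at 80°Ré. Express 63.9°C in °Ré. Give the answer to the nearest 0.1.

51.1°Ré

Linearly onto the Réaumur scale: 0 + (63.9000 / 100) × (80 - 0) = 51.1°Ré.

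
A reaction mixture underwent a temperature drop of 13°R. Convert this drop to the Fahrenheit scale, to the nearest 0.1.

Rankine and Fahrenheit degrees are the same size, so the interval is unchanged: 13.0.

13.0°F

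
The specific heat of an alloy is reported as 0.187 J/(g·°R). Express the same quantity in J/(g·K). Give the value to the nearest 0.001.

The quantity depends on a temperature interval, so only the ratio of degree sizes applies; the offset between the scales is irrelevant.
A change of 1 K is a change of 1.8°R, so per K the value is 0.187 × 1.8 = 0.337.

0.337 J/(g·K)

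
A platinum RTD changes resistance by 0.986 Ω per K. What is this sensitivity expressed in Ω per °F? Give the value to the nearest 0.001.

Since only a temperature interval is involved, the additive offset between the scales drops out.
A change of 1°F is a change of 5/9 K, so per °F the value is 0.986 × 5/9 = 0.548.

0.548 Ω per °F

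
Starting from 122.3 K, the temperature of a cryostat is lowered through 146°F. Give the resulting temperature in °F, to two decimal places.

Initial temperature in Celsius: 122.3 - 273.15 = -150.8500°C.
The 146°F change is an interval, so only the factor 5/9 applies: -146 × 5/9 = -81.1111°C.
Final Celsius temperature: -150.8500 - 81.1111 = -231.9611°C.
In Fahrenheit: -231.9611 × 1.8 + 32 = -385.53°F.

-385.53°F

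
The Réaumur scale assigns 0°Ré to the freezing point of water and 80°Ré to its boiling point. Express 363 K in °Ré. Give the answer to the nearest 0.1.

First in Celsius: 363 - 273.15 = 89.8500°C.
Linearly onto the Réaumur scale: 0 + (89.8500 / 100) × (80 - 0) = 71.9°Ré.

71.9°Ré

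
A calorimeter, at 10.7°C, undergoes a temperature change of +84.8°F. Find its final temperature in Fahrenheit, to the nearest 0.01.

136.06°F

The 84.8°F change is an interval, so only the factor 5/9 applies: +84.8 × 5/9 = +47.1111°C.
Final Celsius temperature: 10.7000 + 47.1111 = 57.8111°C.
In Fahrenheit: 57.8111 × 1.8 + 32 = 136.06°F.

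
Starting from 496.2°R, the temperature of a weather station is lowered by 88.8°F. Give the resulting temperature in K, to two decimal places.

226.33 K

Initial temperature in Celsius: (496.2 - 491.67) × 5/9 = 2.5167°C.
The 88.8°F change is an interval, so only the factor 5/9 applies: -88.8 × 5/9 = -49.3333°C.
Final Celsius temperature: 2.5167 - 49.3333 = -46.8167°C.
In kelvin: -46.8167 + 273.15 = 226.33 K.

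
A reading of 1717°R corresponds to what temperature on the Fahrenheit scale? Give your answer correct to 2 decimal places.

1257.33°F

In Celsius: (1717 - 491.67) × 5/9 = 680.7389°C.
In Fahrenheit: 680.7389 × 1.8 + 32 = 1257.33°F.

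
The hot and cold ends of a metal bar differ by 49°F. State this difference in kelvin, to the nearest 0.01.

27.22 K

For a temperature interval the offset drops out; only the factor 5/9 applies.
49 × 5/9 = 27.22.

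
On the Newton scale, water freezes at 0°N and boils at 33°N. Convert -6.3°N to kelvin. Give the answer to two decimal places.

254.06 K

Linear interpolation between the fixed points: C = (-6.3 - 0) × 100 / (33 - 0) = -19.0909°C.
Then -19.0909 + 273.15 = 254.06 K.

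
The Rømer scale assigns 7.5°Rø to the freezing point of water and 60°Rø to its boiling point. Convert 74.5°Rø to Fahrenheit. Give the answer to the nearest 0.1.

Linear interpolation between the fixed points: C = (74.5 - 7.5) × 100 / (60 - 7.5) = 127.6190°C.
Then 127.6190 × 1.8 + 32 = 261.7°F.

261.7°F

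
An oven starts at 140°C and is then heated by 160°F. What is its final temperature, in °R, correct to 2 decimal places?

903.67°R

The 160°F change is an interval, so only the factor 5/9 applies: +160 × 5/9 = +88.8889°C.
Final Celsius temperature: 140.0000 + 88.8889 = 228.8889°C.
In Rankine: 228.8889 × 1.8 + 491.67 = 903.67°R.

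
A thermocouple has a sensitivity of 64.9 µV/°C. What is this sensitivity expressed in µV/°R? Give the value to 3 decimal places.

Since only a temperature interval is involved, the additive offset between the scales drops out.
A change of 1°R is a change of 5/9°C, so per °R the value is 64.9 × 5/9 = 36.056.

36.056 µV/°R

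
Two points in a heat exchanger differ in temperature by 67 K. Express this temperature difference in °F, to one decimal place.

An interval of 1 K corresponds to 1.8°F.
67 × 1.8 = 120.6.

120.6°F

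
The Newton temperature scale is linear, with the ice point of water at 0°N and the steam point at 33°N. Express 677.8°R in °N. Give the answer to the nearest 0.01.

First in Celsius: (677.8 - 491.67) × 5/9 = 103.4056°C.
Linearly onto the Newton scale: 0 + (103.4056 / 100) × (33 - 0) = 34.12°N.

34.12°N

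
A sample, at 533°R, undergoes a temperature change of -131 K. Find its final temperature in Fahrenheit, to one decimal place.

Initial temperature in Celsius: (533 - 491.67) × 5/9 = 22.9611°C.
The 131 K change is an interval; Kelvin and Celsius degrees are the same size, so ΔC = -131°C.
Final Celsius temperature: 22.9611 - 131.0000 = -108.0389°C.
In Fahrenheit: -108.0389 × 1.8 + 32 = -162.5°F.

-162.5°F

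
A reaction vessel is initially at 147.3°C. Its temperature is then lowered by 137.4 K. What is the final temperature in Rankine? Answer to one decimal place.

509.5°R

The 137.4 K change is an interval; Kelvin and Celsius degrees are the same size, so ΔC = -137.4°C.
Final Celsius temperature: 147.3000 - 137.4000 = 9.9000°C.
In Rankine: 9.9000 × 1.8 + 491.67 = 509.5°R.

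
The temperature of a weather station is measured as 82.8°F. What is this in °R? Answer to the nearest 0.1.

In Celsius: (82.8 - 32) × 5/9 = 28.2222°C.
In Rankine: 28.2222 × 1.8 + 491.67 = 542.5°R.

542.5°R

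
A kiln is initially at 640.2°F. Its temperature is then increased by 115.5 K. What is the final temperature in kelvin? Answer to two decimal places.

726.54 K

Initial temperature in Celsius: (640.2 - 32) × 5/9 = 337.8889°C.
The 115.5 K change is an interval; Kelvin and Celsius degrees are the same size, so ΔC = +115.5°C.
Final Celsius temperature: 337.8889 + 115.5000 = 453.3889°C.
In kelvin: 453.3889 + 273.15 = 726.54 K.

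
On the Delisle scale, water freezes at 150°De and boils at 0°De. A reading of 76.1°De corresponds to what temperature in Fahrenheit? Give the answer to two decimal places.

120.68°F

Linear interpolation between the fixed points: C = (76.1 - 150) × 100 / (0 - 150) = 49.2667°C.
Then 49.2667 × 1.8 + 32 = 120.68°F.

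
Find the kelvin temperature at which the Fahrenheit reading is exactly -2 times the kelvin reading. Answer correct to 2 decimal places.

120.97 K

Let K be the kelvin reading. The Fahrenheit reading is F = 1.8·K - 459.67.
Require F = -2·K: 1.8·K - 459.67 = -2·K.
(3.8)·K = 459.67  ⇒  K = 120.97.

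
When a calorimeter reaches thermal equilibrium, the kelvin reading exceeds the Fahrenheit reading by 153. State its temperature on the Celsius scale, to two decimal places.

Let x be the kelvin reading; then the Fahrenheit reading is 1.8·x - 459.67.
(1.8·x - 459.67) - x = -153  ⇒  (0.8)·x = 306.67  ⇒  x = 383.3375 K.
In Celsius: 383.3375 - 273.15 = 110.19°C.

110.19°C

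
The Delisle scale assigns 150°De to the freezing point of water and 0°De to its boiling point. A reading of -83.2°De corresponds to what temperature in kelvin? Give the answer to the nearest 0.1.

Linear interpolation between the fixed points: C = (-83.2 - 150) × 100 / (0 - 150) = 155.4667°C.
Then 155.4667 + 273.15 = 428.6 K.

428.6 K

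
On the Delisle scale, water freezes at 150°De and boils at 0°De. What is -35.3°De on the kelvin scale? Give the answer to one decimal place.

Linear interpolation between the fixed points: C = (-35.3 - 150) × 100 / (0 - 150) = 123.5333°C.
Then 123.5333 + 273.15 = 396.7 K.

396.7 K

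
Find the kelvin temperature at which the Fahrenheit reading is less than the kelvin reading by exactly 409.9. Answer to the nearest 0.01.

62.21 K

Let K be the kelvin reading. The Fahrenheit reading is F = 1.8·K - 459.67.
Require F - K = -409.9: (0.8)·K - 459.67 = -409.9.
K = (-409.9 + 459.67) / (0.8) = 62.21.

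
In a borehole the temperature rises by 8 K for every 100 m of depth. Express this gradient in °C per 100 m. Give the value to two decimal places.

8.00 °C/100 m

The quantity depends on a temperature interval, so only the ratio of degree sizes applies; the offset between the scales is irrelevant.
A change of 1 K is a change of 1°C, so 8 × 1 = 8.00.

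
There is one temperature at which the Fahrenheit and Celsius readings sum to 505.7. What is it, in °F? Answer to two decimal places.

336.52°F

Let F be the Fahrenheit reading. The Celsius reading is C = 5/9·F - 17.7778.
Require F + C = 505.7: (14/9)·F - 17.7778 = 505.7.
F = (505.7 + 17.7778) / (14/9) = 336.52.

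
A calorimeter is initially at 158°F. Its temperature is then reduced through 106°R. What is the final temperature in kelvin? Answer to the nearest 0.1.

284.3 K

Initial temperature in Celsius: (158 - 32) × 5/9 = 70.0000°C.
The 106°R change is an interval, so only the factor 5/9 applies: -106 × 5/9 = -58.8889°C.
Final Celsius temperature: 70.0000 - 58.8889 = 11.1111°C.
In kelvin: 11.1111 + 273.15 = 284.3 K.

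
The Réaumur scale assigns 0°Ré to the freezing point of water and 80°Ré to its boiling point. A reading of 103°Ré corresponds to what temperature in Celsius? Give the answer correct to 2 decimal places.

128.75°C

Linear interpolation between the fixed points: C = (103 - 0) × 100 / (80 - 0) = 128.7500°C.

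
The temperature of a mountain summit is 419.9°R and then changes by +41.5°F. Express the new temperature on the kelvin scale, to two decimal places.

256.33 K

Initial temperature in Celsius: (419.9 - 491.67) × 5/9 = -39.8722°C.
The 41.5°F change is an interval, so only the factor 5/9 applies: +41.5 × 5/9 = +23.0556°C.
Final Celsius temperature: -39.8722 + 23.0556 = -16.8167°C.
In kelvin: -16.8167 + 273.15 = 256.33 K.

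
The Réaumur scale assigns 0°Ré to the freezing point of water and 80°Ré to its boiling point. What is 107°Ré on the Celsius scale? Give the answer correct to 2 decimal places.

133.75°C

Linear interpolation between the fixed points: C = (107 - 0) × 100 / (80 - 0) = 133.7500°C.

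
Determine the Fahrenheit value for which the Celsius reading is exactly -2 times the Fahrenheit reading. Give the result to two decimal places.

6.96°F

Let F be the Fahrenheit reading. The Celsius reading is C = 5/9·F - 17.7778.
Require C = -2·F: 5/9·F - 17.7778 = -2·F.
(23/9)·F = 17.7778  ⇒  F = 6.96.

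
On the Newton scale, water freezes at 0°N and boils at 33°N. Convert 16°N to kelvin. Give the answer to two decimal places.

321.63 K

Linear interpolation between the fixed points: C = (16 - 0) × 100 / (33 - 0) = 48.4848°C.
Then 48.4848 + 273.15 = 321.63 K.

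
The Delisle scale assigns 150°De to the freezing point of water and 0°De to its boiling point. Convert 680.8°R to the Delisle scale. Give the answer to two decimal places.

-7.61°De

First in Celsius: (680.8 - 491.67) × 5/9 = 105.0722°C.
Linearly onto the Delisle scale: 150 + (105.0722 / 100) × (0 - 150) = -7.61°De.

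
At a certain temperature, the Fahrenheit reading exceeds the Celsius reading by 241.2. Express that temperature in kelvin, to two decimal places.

534.65 K

Let x be the Celsius reading; then the Fahrenheit reading is 1.8·x + 32.
(1.8·x + 32) - x = 241.2  ⇒  (0.8)·x = 209.2  ⇒  x = 261.5000°C.
In kelvin: 261.5000 + 273.15 = 534.65 K.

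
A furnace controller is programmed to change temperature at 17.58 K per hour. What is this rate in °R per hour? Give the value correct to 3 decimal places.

31.644 °R/hour

The quantity depends on a temperature interval, so only the ratio of degree sizes applies; the offset between the scales is irrelevant.
A change of 1 K is a change of 1.8°R, so 17.58 × 1.8 = 31.644.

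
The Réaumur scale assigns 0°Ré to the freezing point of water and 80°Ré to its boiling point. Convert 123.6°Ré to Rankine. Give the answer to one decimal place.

769.8°R

Linear interpolation between the fixed points: C = (123.6 - 0) × 100 / (80 - 0) = 154.5000°C.
Then 154.5000 × 1.8 + 491.67 = 769.8°R.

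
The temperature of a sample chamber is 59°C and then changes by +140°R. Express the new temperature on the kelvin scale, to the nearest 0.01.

The 140°R change is an interval, so only the factor 5/9 applies: +140 × 5/9 = +77.7778°C.
Final Celsius temperature: 59.0000 + 77.7778 = 136.7778°C.
In kelvin: 136.7778 + 273.15 = 409.93 K.

409.93 K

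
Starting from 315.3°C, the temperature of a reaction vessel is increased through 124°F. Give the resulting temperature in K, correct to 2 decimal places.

657.34 K

The 124°F change is an interval, so only the factor 5/9 applies: +124 × 5/9 = +68.8889°C.
Final Celsius temperature: 315.3000 + 68.8889 = 384.1889°C.
In kelvin: 384.1889 + 273.15 = 657.34 K.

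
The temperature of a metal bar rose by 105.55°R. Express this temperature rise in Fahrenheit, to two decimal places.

105.55°F

Rankine and Fahrenheit degrees are the same size, so the interval is unchanged: 105.55.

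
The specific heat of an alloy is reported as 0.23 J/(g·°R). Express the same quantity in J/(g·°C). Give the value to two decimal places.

The quantity depends on a temperature interval, so only the ratio of degree sizes applies; the offset between the scales is irrelevant.
A change of 1°C is a change of 1.8°R, so per °C the value is 0.23 × 1.8 = 0.41.

0.41 J/(g·°C)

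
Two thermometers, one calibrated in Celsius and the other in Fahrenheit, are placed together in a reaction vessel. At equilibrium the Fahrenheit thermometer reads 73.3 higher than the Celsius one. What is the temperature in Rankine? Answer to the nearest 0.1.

Let x be the Celsius reading; then the Fahrenheit reading is 1.8·x + 32.
(1.8·x + 32) - x = 73.3  ⇒  (0.8)·x = 41.3  ⇒  x = 51.6250°C.
In Rankine: 51.6250 × 1.8 + 491.67 = 584.6°R.

584.6°R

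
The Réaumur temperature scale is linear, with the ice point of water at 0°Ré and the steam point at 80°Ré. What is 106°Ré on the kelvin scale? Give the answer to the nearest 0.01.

Linear interpolation between the fixed points: C = (106 - 0) × 100 / (80 - 0) = 132.5000°C.
Then 132.5000 + 273.15 = 405.65 K.

405.65 K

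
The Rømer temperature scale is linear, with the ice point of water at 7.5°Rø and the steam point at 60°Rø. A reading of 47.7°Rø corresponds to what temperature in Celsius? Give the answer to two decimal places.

Linear interpolation between the fixed points: C = (47.7 - 7.5) × 100 / (60 - 7.5) = 76.5714°C.

76.57°C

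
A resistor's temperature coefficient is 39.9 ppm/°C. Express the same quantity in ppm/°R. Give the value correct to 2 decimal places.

The quantity depends on a temperature interval, so only the ratio of degree sizes applies; the offset between the scales is irrelevant.
A change of 1°R is a change of 5/9°C, so per °R the value is 39.9 × 5/9 = 22.17.

22.17 ppm/°R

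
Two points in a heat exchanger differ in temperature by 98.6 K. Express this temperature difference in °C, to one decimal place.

98.6°C

Kelvin and Celsius degrees are the same size, so the interval is unchanged: 98.6.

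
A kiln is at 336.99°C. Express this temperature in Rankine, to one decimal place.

In Rankine: 336.9900 × 1.8 + 491.67 = 1098.3°R.

1098.3°R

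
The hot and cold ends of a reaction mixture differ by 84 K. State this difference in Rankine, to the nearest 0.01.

151.20°R

Only the scale ratio 1.8 matters for a change in temperature.
84 × 1.8 = 151.20.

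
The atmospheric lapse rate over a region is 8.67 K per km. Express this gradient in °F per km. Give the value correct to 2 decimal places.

15.61 °F/km

Since only a temperature interval is involved, the additive offset between the scales drops out.
A change of 1 K is a change of 1.8°F, so 8.67 × 1.8 = 15.61.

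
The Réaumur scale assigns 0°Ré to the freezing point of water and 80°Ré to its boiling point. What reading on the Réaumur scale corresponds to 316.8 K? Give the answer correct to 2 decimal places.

First in Celsius: 316.8 - 273.15 = 43.6500°C.
Linearly onto the Réaumur scale: 0 + (43.6500 / 100) × (80 - 0) = 34.92°Ré.

34.92°Ré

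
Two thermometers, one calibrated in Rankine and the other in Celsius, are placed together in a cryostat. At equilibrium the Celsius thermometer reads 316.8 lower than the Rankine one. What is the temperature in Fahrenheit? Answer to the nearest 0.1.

-361.5°F

Let x be the Rankine reading; then the Celsius reading is 5/9·x - 273.15.
(5/9·x - 273.15) - x = -316.8  ⇒  (-4/9)·x = -43.65  ⇒  x = 98.2125°R.
In Celsius: (98.2125 - 491.67) × 5/9 = -218.5875°C.
In Fahrenheit: -218.5875 × 1.8 + 32 = -361.5°F.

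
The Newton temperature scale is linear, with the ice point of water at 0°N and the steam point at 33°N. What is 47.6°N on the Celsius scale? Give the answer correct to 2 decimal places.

144.24°C

Linear interpolation between the fixed points: C = (47.6 - 0) × 100 / (33 - 0) = 144.2424°C.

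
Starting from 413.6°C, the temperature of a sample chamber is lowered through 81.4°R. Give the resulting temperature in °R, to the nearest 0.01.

1154.75°R

The 81.4°R change is an interval, so only the factor 5/9 applies: -81.4 × 5/9 = -45.2222°C.
Final Celsius temperature: 413.6000 - 45.2222 = 368.3778°C.
In Rankine: 368.3778 × 1.8 + 491.67 = 1154.75°R.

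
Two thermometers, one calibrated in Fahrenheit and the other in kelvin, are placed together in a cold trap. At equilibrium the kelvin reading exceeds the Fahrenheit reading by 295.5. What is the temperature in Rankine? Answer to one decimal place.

Let x be the Fahrenheit reading; then the kelvin reading is 5/9·x + 255.372.
(5/9·x + 255.372) - x = 295.5  ⇒  (-4/9)·x = 40.1278  ⇒  x = -90.2875°F.
In Celsius: (-90.2875 - 32) × 5/9 = -67.9375°C.
In Rankine: -67.9375 × 1.8 + 491.67 = 369.4°R.

369.4°R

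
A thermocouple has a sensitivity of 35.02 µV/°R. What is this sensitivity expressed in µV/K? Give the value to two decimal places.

The quantity depends on a temperature interval, so only the ratio of degree sizes applies; the offset between the scales is irrelevant.
A change of 1 K is a change of 1.8°R, so per K the value is 35.02 × 1.8 = 63.04.

63.04 µV/K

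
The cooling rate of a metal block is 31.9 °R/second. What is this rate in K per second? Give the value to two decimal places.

The quantity depends on a temperature interval, so only the ratio of degree sizes applies; the offset between the scales is irrelevant.
A change of 1°R is a change of 5/9 K, so 31.9 × 5/9 = 17.72.

17.72 K/second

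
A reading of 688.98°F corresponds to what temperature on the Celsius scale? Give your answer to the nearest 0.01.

364.99°C

In Celsius: (688.98 - 32) × 5/9 = 364.9889°C.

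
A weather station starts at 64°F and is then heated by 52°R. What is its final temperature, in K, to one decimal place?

Initial temperature in Celsius: (64 - 32) × 5/9 = 17.7778°C.
The 52°R change is an interval, so only the factor 5/9 applies: +52 × 5/9 = +28.8889°C.
Final Celsius temperature: 17.7778 + 28.8889 = 46.6667°C.
In kelvin: 46.6667 + 273.15 = 319.8 K.

319.8 K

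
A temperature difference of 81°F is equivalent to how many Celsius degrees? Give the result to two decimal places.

45.00°C

An interval of 1°F corresponds to 5/9°C.
81 × 5/9 = 45.00.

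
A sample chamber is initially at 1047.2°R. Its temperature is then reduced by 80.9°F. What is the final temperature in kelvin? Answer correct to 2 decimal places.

536.83 K

Initial temperature in Celsius: (1047.2 - 491.67) × 5/9 = 308.6278°C.
The 80.9°F change is an interval, so only the factor 5/9 applies: -80.9 × 5/9 = -44.9444°C.
Final Celsius temperature: 308.6278 - 44.9444 = 263.6833°C.
In kelvin: 263.6833 + 273.15 = 536.83 K.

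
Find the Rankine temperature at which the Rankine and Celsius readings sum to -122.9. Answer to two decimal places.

Let R be the Rankine reading. The Celsius reading is C = 5/9·R - 273.15.
Require R + C = -122.9: (14/9)·R - 273.15 = -122.9.
R = (-122.9 + 273.15) / (14/9) = 96.59.

96.59°R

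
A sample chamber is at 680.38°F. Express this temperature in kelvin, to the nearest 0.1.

633.4 K

In Celsius: (680.38 - 32) × 5/9 = 360.2111°C.
In kelvin: 360.2111 + 273.15 = 633.4 K.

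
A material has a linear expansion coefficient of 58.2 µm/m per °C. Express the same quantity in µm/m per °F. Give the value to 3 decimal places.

Since only a temperature interval is involved, the additive offset between the scales drops out.
A change of 1°F is a change of 5/9°C, so per °F the value is 58.2 × 5/9 = 32.333.

32.333 µm/m per °F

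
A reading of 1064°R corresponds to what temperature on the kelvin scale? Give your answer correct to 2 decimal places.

591.11 K

In Celsius: (1064 - 491.67) × 5/9 = 317.9611°C.
In kelvin: 317.9611 + 273.15 = 591.11 K.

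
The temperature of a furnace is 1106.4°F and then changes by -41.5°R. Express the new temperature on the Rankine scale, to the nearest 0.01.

1524.57°R

Initial temperature in Celsius: (1106.4 - 32) × 5/9 = 596.8889°C.
The 41.5°R change is an interval, so only the factor 5/9 applies: -41.5 × 5/9 = -23.0556°C.
Final Celsius temperature: 596.8889 - 23.0556 = 573.8333°C.
In Rankine: 573.8333 × 1.8 + 491.67 = 1524.57°R.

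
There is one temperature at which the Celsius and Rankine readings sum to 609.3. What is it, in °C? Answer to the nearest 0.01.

Let C be the Celsius reading. The Rankine reading is R = 1.8·C + 491.67.
Require C + R = 609.3: (2.8)·C + 491.67 = 609.3.
C = (609.3 - 491.67) / (2.8) = 42.01.

42.01°C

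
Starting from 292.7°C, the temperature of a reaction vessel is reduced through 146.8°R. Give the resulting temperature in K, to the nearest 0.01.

484.29 K

The 146.8°R change is an interval, so only the factor 5/9 applies: -146.8 × 5/9 = -81.5556°C.
Final Celsius temperature: 292.7000 - 81.5556 = 211.1444°C.
In kelvin: 211.1444 + 273.15 = 484.29 K.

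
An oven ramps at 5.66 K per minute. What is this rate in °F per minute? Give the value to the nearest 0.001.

The quantity depends on a temperature interval, so only the ratio of degree sizes applies; the offset between the scales is irrelevant.
A change of 1 K is a change of 1.8°F, so 5.66 × 1.8 = 10.188.

10.188 °F/minute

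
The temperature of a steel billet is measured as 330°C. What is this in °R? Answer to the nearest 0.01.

In Rankine: 330.0000 × 1.8 + 491.67 = 1085.67°R.

1085.67°R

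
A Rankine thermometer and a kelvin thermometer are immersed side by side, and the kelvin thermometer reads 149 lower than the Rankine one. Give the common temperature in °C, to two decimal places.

Let x be the Rankine reading; then the kelvin reading is 5/9·x.
(5/9·x) - x = -149  ⇒  (-4/9)·x = -149  ⇒  x = 335.2500°R.
In Celsius: (335.25 - 491.67) × 5/9 = -86.90°C.

-86.90°C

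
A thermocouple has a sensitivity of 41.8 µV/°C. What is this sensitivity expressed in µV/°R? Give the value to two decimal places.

Since only a temperature interval is involved, the additive offset between the scales drops out.
A change of 1°R is a change of 5/9°C, so per °R the value is 41.8 × 5/9 = 23.22.

23.22 µV/°R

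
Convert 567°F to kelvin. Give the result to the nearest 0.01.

570.37 K

In Celsius: (567 - 32) × 5/9 = 297.2222°C.
In kelvin: 297.2222 + 273.15 = 570.37 K.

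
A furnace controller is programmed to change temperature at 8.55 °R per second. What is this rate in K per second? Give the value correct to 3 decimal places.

4.750 K/second

Since only a temperature interval is involved, the additive offset between the scales drops out.
A change of 1°R is a change of 5/9 K, so 8.55 × 5/9 = 4.750.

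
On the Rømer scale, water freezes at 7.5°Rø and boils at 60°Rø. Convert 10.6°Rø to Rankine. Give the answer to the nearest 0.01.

502.30°R

Linear interpolation between the fixed points: C = (10.6 - 7.5) × 100 / (60 - 7.5) = 5.9048°C.
Then 5.9048 × 1.8 + 491.67 = 502.30°R.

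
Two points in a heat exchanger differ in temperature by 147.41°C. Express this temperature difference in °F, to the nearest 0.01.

265.34°F

For a temperature interval the offset drops out; only the factor 1.8 applies.
147.41 × 1.8 = 265.34.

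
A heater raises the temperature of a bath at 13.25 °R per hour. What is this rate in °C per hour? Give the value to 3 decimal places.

Since only a temperature interval is involved, the additive offset between the scales drops out.
A change of 1°R is a change of 5/9°C, so 13.25 × 5/9 = 7.361.

7.361 °C/hour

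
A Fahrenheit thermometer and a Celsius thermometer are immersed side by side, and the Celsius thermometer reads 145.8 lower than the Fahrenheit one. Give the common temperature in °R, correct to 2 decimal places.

Let x be the Fahrenheit reading; then the Celsius reading is 5/9·x - 17.7778.
(5/9·x - 17.7778) - x = -145.8  ⇒  (-4/9)·x = -128.022  ⇒  x = 288.0500°F.
In Celsius: (288.05 - 32) × 5/9 = 142.2500°C.
In Rankine: 142.2500 × 1.8 + 491.67 = 747.72°R.

747.72°R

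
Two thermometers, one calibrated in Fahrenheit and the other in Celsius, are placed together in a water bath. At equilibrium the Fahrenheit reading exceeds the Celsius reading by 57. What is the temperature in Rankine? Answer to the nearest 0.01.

Let x be the Fahrenheit reading; then the Celsius reading is 5/9·x - 17.7778.
(5/9·x - 17.7778) - x = -57  ⇒  (-4/9)·x = -39.2222  ⇒  x = 88.2500°F.
In Celsius: (88.25 - 32) × 5/9 = 31.2500°C.
In Rankine: 31.2500 × 1.8 + 491.67 = 547.92°R.

547.92°R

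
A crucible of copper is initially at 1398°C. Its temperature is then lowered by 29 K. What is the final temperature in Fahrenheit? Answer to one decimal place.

2496.2°F

The 29 K change is an interval; Kelvin and Celsius degrees are the same size, so ΔC = -29°C.
Final Celsius temperature: 1398.0000 - 29.0000 = 1369.0000°C.
In Fahrenheit: 1369.0000 × 1.8 + 32 = 2496.2°F.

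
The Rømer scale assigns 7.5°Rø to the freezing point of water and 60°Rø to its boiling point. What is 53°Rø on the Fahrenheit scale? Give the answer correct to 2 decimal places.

188.00°F

Linear interpolation between the fixed points: C = (53 - 7.5) × 100 / (60 - 7.5) = 86.6667°C.
Then 86.6667 × 1.8 + 32 = 188.00°F.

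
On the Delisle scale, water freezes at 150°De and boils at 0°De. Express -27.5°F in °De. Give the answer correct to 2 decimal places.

First in Celsius: (-27.5 - 32) × 5/9 = -33.0556°C.
Linearly onto the Delisle scale: 150 + (-33.0556 / 100) × (0 - 150) = 199.58°De.

199.58°De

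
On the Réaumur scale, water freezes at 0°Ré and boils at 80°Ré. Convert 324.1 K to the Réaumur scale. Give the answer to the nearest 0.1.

40.8°Ré

First in Celsius: 324.1 - 273.15 = 50.9500°C.
Linearly onto the Réaumur scale: 0 + (50.9500 / 100) × (80 - 0) = 40.8°Ré.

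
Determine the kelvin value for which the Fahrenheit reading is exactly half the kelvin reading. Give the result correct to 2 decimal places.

353.59 K

Let K be the kelvin reading. The Fahrenheit reading is F = 1.8·K - 459.67.
Require F = 0.5·K: 1.8·K - 459.67 = 0.5·K.
(1.3)·K = 459.67  ⇒  K = 353.59.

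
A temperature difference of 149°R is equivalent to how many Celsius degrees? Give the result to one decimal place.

82.8°C

For a temperature interval the offset drops out; only the factor 5/9 applies.
149 × 5/9 = 82.8.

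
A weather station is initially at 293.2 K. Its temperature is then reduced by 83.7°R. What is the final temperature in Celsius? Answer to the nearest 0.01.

-26.45°C

Initial temperature in Celsius: 293.2 - 273.15 = 20.0500°C.
The 83.7°R change is an interval, so only the factor 5/9 applies: -83.7 × 5/9 = -46.5000°C.
Final Celsius temperature: 20.0500 - 46.5000 = -26.4500°C.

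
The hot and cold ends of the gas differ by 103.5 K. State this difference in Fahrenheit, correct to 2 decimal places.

186.30°F

An interval of 1 K corresponds to 1.8°F.
103.5 × 1.8 = 186.30.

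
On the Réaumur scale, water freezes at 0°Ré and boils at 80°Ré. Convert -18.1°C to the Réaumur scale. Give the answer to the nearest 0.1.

Linearly onto the Réaumur scale: 0 + (-18.1000 / 100) × (80 - 0) = -14.5°Ré.

-14.5°Ré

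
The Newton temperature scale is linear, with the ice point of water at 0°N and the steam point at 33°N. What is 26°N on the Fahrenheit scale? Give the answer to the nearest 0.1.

Linear interpolation between the fixed points: C = (26 - 0) × 100 / (33 - 0) = 78.7879°C.
Then 78.7879 × 1.8 + 32 = 173.8°F.

173.8°F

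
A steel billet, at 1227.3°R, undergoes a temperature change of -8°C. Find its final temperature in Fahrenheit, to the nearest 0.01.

753.23°F

Initial temperature in Celsius: (1227.3 - 491.67) × 5/9 = 408.6833°C.
Final Celsius temperature: 408.6833 - 8.0000 = 400.6833°C.
In Fahrenheit: 400.6833 × 1.8 + 32 = 753.23°F.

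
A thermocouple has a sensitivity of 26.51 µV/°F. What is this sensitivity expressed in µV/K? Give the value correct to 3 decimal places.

Since only a temperature interval is involved, the additive offset between the scales drops out.
A change of 1 K is a change of 1.8°F, so per K the value is 26.51 × 1.8 = 47.718.

47.718 µV/K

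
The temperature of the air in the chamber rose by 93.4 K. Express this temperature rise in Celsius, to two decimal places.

93.40°C

Kelvin and Celsius degrees are the same size, so the interval is unchanged: 93.40.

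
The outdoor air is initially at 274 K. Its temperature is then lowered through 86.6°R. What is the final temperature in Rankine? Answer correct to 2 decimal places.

406.60°R

Initial temperature in Celsius: 274 - 273.15 = 0.8500°C.
The 86.6°R change is an interval, so only the factor 5/9 applies: -86.6 × 5/9 = -48.1111°C.
Final Celsius temperature: 0.8500 - 48.1111 = -47.2611°C.
In Rankine: -47.2611 × 1.8 + 491.67 = 406.60°R.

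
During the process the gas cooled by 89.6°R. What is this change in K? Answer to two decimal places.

49.78 K

For a temperature interval the offset drops out; only the factor 5/9 applies.
89.6 × 5/9 = 49.78.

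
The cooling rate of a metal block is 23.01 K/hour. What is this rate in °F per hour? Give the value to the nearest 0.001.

The quantity depends on a temperature interval, so only the ratio of degree sizes applies; the offset between the scales is irrelevant.
A change of 1 K is a change of 1.8°F, so 23.01 × 1.8 = 41.418.

41.418 °F/hour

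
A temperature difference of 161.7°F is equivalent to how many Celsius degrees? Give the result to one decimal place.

For a temperature interval the offset drops out; only the factor 5/9 applies.
161.7 × 5/9 = 89.8.

89.8°C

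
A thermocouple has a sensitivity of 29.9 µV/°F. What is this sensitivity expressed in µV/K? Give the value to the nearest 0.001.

The quantity depends on a temperature interval, so only the ratio of degree sizes applies; the offset between the scales is irrelevant.
A change of 1 K is a change of 1.8°F, so per K the value is 29.9 × 1.8 = 53.820.

53.820 µV/K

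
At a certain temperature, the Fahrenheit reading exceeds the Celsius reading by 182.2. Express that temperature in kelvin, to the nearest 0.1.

460.9 K

Let x be the Celsius reading; then the Fahrenheit reading is 1.8·x + 32.
(1.8·x + 32) - x = 182.2  ⇒  (0.8)·x = 150.2  ⇒  x = 187.7500°C.
In kelvin: 187.7500 + 273.15 = 460.9 K.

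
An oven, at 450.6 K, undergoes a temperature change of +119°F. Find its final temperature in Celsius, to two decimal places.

243.56°C

Initial temperature in Celsius: 450.6 - 273.15 = 177.4500°C.
The 119°F change is an interval, so only the factor 5/9 applies: +119 × 5/9 = +66.1111°C.
Final Celsius temperature: 177.4500 + 66.1111 = 243.5611°C.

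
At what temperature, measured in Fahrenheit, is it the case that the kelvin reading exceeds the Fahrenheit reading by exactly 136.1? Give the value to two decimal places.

268.36°F

Let F be the Fahrenheit reading. The kelvin reading is K = 5/9·F + 255.372.
Require K - F = 136.1: (-4/9)·F + 255.372 = 136.1.
F = (136.1 - 255.372) / (-4/9) = 268.36.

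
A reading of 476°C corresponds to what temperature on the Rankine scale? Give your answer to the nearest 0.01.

1348.47°R

In Rankine: 476.0000 × 1.8 + 491.67 = 1348.47°R.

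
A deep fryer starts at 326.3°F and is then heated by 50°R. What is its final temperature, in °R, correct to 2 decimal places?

Initial temperature in Celsius: (326.3 - 32) × 5/9 = 163.5000°C.
The 50°R change is an interval, so only the factor 5/9 applies: +50 × 5/9 = +27.7778°C.
Final Celsius temperature: 163.5000 + 27.7778 = 191.2778°C.
In Rankine: 191.2778 × 1.8 + 491.67 = 835.97°R.

835.97°R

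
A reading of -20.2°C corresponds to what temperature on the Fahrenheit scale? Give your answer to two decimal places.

In Fahrenheit: -20.2000 × 1.8 + 32 = -4.36°F.

-4.36°F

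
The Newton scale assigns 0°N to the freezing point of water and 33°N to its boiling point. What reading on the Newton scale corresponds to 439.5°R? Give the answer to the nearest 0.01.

-9.56°N

First in Celsius: (439.5 - 491.67) × 5/9 = -28.9833°C.
Linearly onto the Newton scale: 0 + (-28.9833 / 100) × (33 - 0) = -9.56°N.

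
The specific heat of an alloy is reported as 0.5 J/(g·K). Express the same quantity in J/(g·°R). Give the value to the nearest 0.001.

0.278 J/(g·°R)

Since only a temperature interval is involved, the additive offset between the scales drops out.
A change of 1°R is a change of 5/9 K, so per °R the value is 0.5 × 5/9 = 0.278.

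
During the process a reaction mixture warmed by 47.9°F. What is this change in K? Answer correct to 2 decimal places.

Only the scale ratio 5/9 matters for a change in temperature.
47.9 × 5/9 = 26.61.

26.61 K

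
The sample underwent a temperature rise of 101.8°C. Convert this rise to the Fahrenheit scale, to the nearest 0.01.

183.24°F

An interval of 1°C corresponds to 1.8°F.
101.8 × 1.8 = 183.24.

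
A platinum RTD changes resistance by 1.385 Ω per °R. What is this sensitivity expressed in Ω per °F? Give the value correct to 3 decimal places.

1.385 Ω per °F

Since only a temperature interval is involved, the additive offset between the scales drops out.
A change of 1°F is a change of 1°R, so per °F the value is 1.385 × 1 = 1.385.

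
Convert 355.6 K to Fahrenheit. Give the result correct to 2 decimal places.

180.41°F

In Celsius: 355.6 - 273.15 = 82.4500°C.
In Fahrenheit: 82.4500 × 1.8 + 32 = 180.41°F.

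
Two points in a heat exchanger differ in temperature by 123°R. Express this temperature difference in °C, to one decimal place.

Only the scale ratio 5/9 matters for a change in temperature.
123 × 5/9 = 68.3.

68.3°C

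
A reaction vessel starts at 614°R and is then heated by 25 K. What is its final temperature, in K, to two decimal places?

366.11 K

Initial temperature in Celsius: (614 - 491.67) × 5/9 = 67.9611°C.
The 25 K change is an interval; Kelvin and Celsius degrees are the same size, so ΔC = +25°C.
Final Celsius temperature: 67.9611 + 25.0000 = 92.9611°C.
In kelvin: 92.9611 + 273.15 = 366.11 K.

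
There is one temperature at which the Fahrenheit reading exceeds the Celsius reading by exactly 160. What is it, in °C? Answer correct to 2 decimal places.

Let C be the Celsius reading. The Fahrenheit reading is F = 1.8·C + 32.
Require F - C = 160: (0.8)·C + 32 = 160.
C = (160 - 32) / (0.8) = 160.00.

160.00°C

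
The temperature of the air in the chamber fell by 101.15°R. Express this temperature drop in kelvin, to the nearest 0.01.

Only the scale ratio 5/9 matters for a change in temperature.
101.15 × 5/9 = 56.19.

56.19 K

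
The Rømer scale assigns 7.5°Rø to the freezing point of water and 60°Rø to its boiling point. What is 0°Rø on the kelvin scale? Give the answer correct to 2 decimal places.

Linear interpolation between the fixed points: C = (0 - 7.5) × 100 / (60 - 7.5) = -14.2857°C.
Then -14.2857 + 273.15 = 258.86 K.

258.86 K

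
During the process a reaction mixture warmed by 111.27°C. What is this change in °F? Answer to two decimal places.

200.29°F

For a temperature interval the offset drops out; only the factor 1.8 applies.
111.27 × 1.8 = 200.29.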